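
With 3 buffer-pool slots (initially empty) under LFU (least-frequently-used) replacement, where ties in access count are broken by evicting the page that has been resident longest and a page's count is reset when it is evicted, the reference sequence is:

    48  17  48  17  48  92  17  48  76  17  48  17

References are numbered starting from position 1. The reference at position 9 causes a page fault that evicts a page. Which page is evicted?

pos 1: 48: miss, frames [48]
pos 2: 17: miss, frames [48, 17]
pos 3: 48: hit
pos 4: 17: hit
pos 5: 48: hit
pos 6: 92: miss, frames [48, 17, 92]
pos 7: 17: hit
pos 8: 48: hit
pos 9: 76: miss, evict 92, frames [48, 17, 76]
At position 9, page 92 is evicted.

92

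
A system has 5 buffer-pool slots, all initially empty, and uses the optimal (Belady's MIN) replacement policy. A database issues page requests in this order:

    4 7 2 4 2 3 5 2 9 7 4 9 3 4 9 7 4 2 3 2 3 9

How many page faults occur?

6

4: fault, frames {4}
7: fault, frames {4,7}
2: fault, frames {4,7,2}
4: hit
2: hit
3: fault, frames {4,7,2,3}
5: fault, frames {4,7,2,3,5}
2: hit
9: fault, evict 5, frames {4,7,2,3,9}
7: hit
4: hit
9: hit
3: hit
4: hit
9: hit
7: hit
4: hit
2: hit
3: hit
2: hit
3: hit
9: hit
Page faults: 6.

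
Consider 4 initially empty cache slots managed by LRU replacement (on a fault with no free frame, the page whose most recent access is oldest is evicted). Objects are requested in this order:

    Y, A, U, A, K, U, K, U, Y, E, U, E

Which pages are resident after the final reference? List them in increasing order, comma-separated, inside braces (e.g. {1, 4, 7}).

{E, K, U, Y}

Y -> fault, frames {Y}
A -> fault, frames {Y,A}
U -> fault, frames {Y,A,U}
A -> hit
K -> fault, frames {Y,U,A,K}
U -> hit
K -> hit
U -> hit
Y -> hit
E -> fault, evict A, frames {K,U,Y,E}
U -> hit
E -> hit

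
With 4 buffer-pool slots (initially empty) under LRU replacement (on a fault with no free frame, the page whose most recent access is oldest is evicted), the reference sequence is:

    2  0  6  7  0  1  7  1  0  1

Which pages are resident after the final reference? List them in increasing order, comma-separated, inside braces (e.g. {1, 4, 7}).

2: fault, frames [2]
0: fault, frames [2, 0]
6: fault, frames [2, 0, 6]
7: fault, frames [2, 0, 6, 7]
0: hit
1: fault, evict 2, frames [6, 7, 0, 1]
7: hit
1: hit
0: hit
1: hit

{0, 1, 6, 7}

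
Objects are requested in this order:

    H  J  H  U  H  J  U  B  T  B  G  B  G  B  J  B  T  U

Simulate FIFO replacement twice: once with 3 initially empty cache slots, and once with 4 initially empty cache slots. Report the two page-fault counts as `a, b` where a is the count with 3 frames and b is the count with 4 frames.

3 frames: F F . F . . . F F . F . . . F F F F → 10 faults.
4 frames: F F . F . . . F F . F . . . F . . F → 8 faults.
8 < 10: adding a frame reduced faults, as is typical.

10, 8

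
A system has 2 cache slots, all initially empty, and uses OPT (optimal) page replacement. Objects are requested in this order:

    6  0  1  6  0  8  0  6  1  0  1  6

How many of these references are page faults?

6: miss, frames {6}
0: miss, frames {6,0}
1: miss, evict 0, frames {6,1}
6: hit
0: miss, evict 1, frames {6,0}
8: miss, evict 6, frames {0,8}
0: hit
6: miss, evict 8, frames {0,6}
1: miss, evict 6, frames {0,1}
0: hit
1: hit
6: miss, evict 1, frames {0,6}
Page faults: 8.

8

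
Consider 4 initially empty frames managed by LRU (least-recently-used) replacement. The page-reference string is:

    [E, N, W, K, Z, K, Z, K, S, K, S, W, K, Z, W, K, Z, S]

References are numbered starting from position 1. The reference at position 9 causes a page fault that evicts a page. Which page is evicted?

N

pos 1: E → miss, frames {E}
pos 2: N → miss, frames {E,N}
pos 3: W → miss, frames {E,N,W}
pos 4: K → miss, frames {E,N,W,K}
pos 5: Z → miss, evict E, frames {N,W,K,Z}
pos 6: K → hit
pos 7: Z → hit
pos 8: K → hit
pos 9: S → miss, evict N, frames {W,Z,K,S}
At position 9, page N is evicted.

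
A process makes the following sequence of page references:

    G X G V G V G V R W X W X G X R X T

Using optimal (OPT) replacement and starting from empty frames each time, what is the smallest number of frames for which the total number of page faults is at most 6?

f=1: 18 faults
f=2: 9 faults
f=3: 7 faults
f=4: 6 faults
f=5: 6 faults
f=6: 6 faults
Smallest f with faults ≤ 6 is 4.

4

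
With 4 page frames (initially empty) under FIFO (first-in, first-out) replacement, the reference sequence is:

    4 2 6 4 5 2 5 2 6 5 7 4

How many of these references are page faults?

4 → miss, frames {4}
2 → miss, frames {4,2}
6 → miss, frames {4,2,6}
4 → hit
5 → miss, frames {4,2,6,5}
2 → hit
5 → hit
2 → hit
6 → hit
5 → hit
7 → miss, evict 4, frames {2,6,5,7}
4 → miss, evict 2, frames {6,5,7,4}
Page faults: 6.

6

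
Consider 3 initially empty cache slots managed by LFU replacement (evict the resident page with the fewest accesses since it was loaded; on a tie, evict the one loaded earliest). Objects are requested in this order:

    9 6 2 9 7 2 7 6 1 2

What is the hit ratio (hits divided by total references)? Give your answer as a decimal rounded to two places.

0.40

9 -> fault, frames [9]
6 -> fault, frames [9, 6]
2 -> fault, frames [9, 6, 2]
9 -> hit
7 -> fault, evict 6, frames [9, 2, 7]
2 -> hit
7 -> hit
6 -> fault, evict 9, frames [2, 7, 6]
1 -> fault, evict 6, frames [2, 7, 1]
2 -> hit
Hits: 4 of 10 references → 4/10 = 0.4000.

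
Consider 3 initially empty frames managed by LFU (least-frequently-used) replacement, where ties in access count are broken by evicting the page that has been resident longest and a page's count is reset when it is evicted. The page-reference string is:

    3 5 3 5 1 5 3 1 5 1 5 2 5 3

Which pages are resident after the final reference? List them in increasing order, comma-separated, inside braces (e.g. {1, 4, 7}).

{1, 3, 5}

3 → miss, frames (3)
5 → miss, frames (3 5)
3 → hit
5 → hit
1 → miss, frames (3 5 1)
5 → hit
3 → hit
1 → hit
5 → hit
1 → hit
5 → hit
2 → miss, evict 3, frames (5 1 2)
5 → hit
3 → miss, evict 2, frames (5 1 3)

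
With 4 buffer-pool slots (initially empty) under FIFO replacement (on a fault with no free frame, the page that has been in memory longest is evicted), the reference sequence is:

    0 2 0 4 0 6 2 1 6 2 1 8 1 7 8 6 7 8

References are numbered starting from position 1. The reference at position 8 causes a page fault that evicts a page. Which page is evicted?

pos 1: 0 → miss, frames {0}
pos 2: 2 → miss, frames {0,2}
pos 3: 0 → hit
pos 4: 4 → miss, frames {0,2,4}
pos 5: 0 → hit
pos 6: 6 → miss, frames {0,2,4,6}
pos 7: 2 → hit
pos 8: 1 → miss, evict 0, frames {2,4,6,1}
At position 8, page 0 is evicted.

0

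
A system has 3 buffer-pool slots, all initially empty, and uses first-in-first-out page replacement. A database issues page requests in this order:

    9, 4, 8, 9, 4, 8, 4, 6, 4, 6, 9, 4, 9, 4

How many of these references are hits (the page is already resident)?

8

9 -> miss, frames {9}
4 -> miss, frames {9,4}
8 -> miss, frames {9,4,8}
9 -> hit
4 -> hit
8 -> hit
4 -> hit
6 -> miss, evict 9, frames {4,8,6}
4 -> hit
6 -> hit
9 -> miss, evict 4, frames {8,6,9}
4 -> miss, evict 8, frames {6,9,4}
9 -> hit
4 -> hit
Hits: 8.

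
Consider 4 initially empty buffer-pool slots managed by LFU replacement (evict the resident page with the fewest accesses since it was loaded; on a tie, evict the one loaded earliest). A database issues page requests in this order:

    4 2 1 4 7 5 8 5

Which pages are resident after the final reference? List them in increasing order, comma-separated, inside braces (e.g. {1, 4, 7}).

4: miss, frames (4)
2: miss, frames (4 2)
1: miss, frames (4 2 1)
4: hit
7: miss, frames (4 2 1 7)
5: miss, evict 2, frames (4 1 7 5)
8: miss, evict 1, frames (4 7 5 8)
5: hit

{4, 5, 7, 8}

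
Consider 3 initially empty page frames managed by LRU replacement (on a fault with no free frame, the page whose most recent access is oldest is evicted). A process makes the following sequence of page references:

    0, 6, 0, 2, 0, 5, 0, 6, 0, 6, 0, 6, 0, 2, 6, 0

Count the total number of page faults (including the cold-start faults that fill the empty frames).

0 -> miss, frames {0}
6 -> miss, frames {0,6}
0 -> hit
2 -> miss, frames {6,0,2}
0 -> hit
5 -> miss, evict 6, frames {2,0,5}
0 -> hit
6 -> miss, evict 2, frames {5,0,6}
0 -> hit
6 -> hit
0 -> hit
6 -> hit
0 -> hit
2 -> miss, evict 5, frames {6,0,2}
6 -> hit
0 -> hit
Page faults: 6.

6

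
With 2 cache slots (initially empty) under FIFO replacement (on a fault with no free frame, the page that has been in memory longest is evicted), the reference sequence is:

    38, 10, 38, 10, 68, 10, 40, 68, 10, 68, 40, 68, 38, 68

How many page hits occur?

5

38: fault, frames (38)
10: fault, frames (38 10)
38: hit
10: hit
68: fault, evict 38, frames (10 68)
10: hit
40: fault, evict 10, frames (68 40)
68: hit
10: fault, evict 68, frames (40 10)
68: fault, evict 40, frames (10 68)
40: fault, evict 10, frames (68 40)
68: hit
38: fault, evict 68, frames (40 38)
68: fault, evict 40, frames (38 68)
Hits: 5.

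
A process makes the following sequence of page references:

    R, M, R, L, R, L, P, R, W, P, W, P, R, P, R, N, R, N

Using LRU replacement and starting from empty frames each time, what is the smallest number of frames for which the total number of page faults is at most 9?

f=1: 18 faults
f=2: 9 faults
f=3: 6 faults
f=4: 6 faults
f=5: 6 faults
f=6: 6 faults
Smallest f with faults ≤ 9 is 2.

2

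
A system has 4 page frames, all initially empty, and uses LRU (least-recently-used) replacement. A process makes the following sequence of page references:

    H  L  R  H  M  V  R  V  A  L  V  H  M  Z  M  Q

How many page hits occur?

5

H: miss, frames (H)
L: miss, frames (H L)
R: miss, frames (H L R)
H: hit
M: miss, frames (L R H M)
V: miss, evict L, frames (R H M V)
R: hit
V: hit
A: miss, evict H, frames (M R V A)
L: miss, evict M, frames (R V A L)
V: hit
H: miss, evict R, frames (A L V H)
M: miss, evict A, frames (L V H M)
Z: miss, evict L, frames (V H M Z)
M: hit
Q: miss, evict V, frames (H Z M Q)
Hits: 5.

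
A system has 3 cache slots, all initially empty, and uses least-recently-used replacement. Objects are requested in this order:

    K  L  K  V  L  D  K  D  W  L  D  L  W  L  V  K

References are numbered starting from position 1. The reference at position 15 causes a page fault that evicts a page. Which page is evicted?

D

pos 1: K -> fault, frames {K}
pos 2: L -> fault, frames {K,L}
pos 3: K -> hit
pos 4: V -> fault, frames {L,K,V}
pos 5: L -> hit
pos 6: D -> fault, evict K, frames {V,L,D}
pos 7: K -> fault, evict V, frames {L,D,K}
pos 8: D -> hit
pos 9: W -> fault, evict L, frames {K,D,W}
pos 10: L -> fault, evict K, frames {D,W,L}
pos 11: D -> hit
pos 12: L -> hit
pos 13: W -> hit
pos 14: L -> hit
pos 15: V -> fault, evict D, frames {W,L,V}
At position 15, page D is evicted.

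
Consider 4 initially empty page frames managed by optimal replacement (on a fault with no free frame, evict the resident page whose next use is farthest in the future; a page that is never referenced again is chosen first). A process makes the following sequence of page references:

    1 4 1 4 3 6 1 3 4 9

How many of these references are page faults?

1 -> fault, frames [1]
4 -> fault, frames [1, 4]
1 -> hit
4 -> hit
3 -> fault, frames [1, 4, 3]
6 -> fault, frames [1, 4, 3, 6]
1 -> hit
3 -> hit
4 -> hit
9 -> fault, evict 6, frames [1, 4, 3, 9]
Page faults: 5.

5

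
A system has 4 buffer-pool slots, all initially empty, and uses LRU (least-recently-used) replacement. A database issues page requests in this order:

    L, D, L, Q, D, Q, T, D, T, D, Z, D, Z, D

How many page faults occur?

5

L → miss, frames (L)
D → miss, frames (L D)
L → hit
Q → miss, frames (D L Q)
D → hit
Q → hit
T → miss, frames (L D Q T)
D → hit
T → hit
D → hit
Z → miss, evict L, frames (Q T D Z)
D → hit
Z → hit
D → hit
Page faults: 5.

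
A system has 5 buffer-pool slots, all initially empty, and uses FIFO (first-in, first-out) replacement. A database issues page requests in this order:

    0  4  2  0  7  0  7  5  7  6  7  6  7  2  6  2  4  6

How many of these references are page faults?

0: miss, frames {0}
4: miss, frames {0,4}
2: miss, frames {0,4,2}
0: hit
7: miss, frames {0,4,2,7}
0: hit
7: hit
5: miss, frames {0,4,2,7,5}
7: hit
6: miss, evict 0, frames {4,2,7,5,6}
7: hit
6: hit
7: hit
2: hit
6: hit
2: hit
4: hit
6: hit
Page faults: 6.

6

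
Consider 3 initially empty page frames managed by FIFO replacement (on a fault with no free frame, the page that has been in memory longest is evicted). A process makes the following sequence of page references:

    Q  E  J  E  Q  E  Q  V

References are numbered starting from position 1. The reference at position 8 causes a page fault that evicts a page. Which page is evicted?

Q

pos 1: Q → miss, frames {Q}
pos 2: E → miss, frames {Q,E}
pos 3: J → miss, frames {Q,E,J}
pos 4: E → hit
pos 5: Q → hit
pos 6: E → hit
pos 7: Q → hit
pos 8: V → miss, evict Q, frames {E,J,V}
At position 8, page Q is evicted.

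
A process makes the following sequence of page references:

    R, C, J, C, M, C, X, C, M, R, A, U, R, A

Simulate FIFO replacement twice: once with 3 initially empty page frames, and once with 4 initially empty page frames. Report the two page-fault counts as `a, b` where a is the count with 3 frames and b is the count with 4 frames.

9, 8

3 frames: F F F . F . F F . F F F . . → 9 faults.
4 frames: F F F . F . F . . F F F . . → 8 faults.
8 < 9: adding a frame reduced faults, as is typical.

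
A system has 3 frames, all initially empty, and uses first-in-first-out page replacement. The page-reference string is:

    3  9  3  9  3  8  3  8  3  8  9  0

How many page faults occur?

4

3: miss, frames {3}
9: miss, frames {3,9}
3: hit
9: hit
3: hit
8: miss, frames {3,9,8}
3: hit
8: hit
3: hit
8: hit
9: hit
0: miss, evict 3, frames {9,8,0}
Page faults: 4.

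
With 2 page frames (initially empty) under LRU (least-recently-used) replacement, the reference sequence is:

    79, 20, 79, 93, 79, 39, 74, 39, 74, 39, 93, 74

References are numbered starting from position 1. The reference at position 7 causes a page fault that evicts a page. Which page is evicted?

pos 1: 79 → miss, frames [79]
pos 2: 20 → miss, frames [79, 20]
pos 3: 79 → hit
pos 4: 93 → miss, evict 20, frames [79, 93]
pos 5: 79 → hit
pos 6: 39 → miss, evict 93, frames [79, 39]
pos 7: 74 → miss, evict 79, frames [39, 74]
At position 7, page 79 is evicted.

79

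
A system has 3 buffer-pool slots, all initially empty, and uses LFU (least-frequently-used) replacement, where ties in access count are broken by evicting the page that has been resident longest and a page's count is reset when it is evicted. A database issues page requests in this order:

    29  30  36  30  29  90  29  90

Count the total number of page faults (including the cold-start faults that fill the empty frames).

29 → miss, frames {29}
30 → miss, frames {29,30}
36 → miss, frames {29,30,36}
30 → hit
29 → hit
90 → miss, evict 36, frames {29,30,90}
29 → hit
90 → hit
Page faults: 4.

4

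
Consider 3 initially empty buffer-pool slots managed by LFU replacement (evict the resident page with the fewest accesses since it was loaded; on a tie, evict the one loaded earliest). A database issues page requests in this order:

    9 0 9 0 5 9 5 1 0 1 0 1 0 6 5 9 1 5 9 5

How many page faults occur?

9 → miss, frames [9]
0 → miss, frames [9, 0]
9 → hit
0 → hit
5 → miss, frames [9, 0, 5]
9 → hit
5 → hit
1 → miss, evict 0, frames [9, 5, 1]
0 → miss, evict 1, frames [9, 5, 0]
1 → miss, evict 0, frames [9, 5, 1]
0 → miss, evict 1, frames [9, 5, 0]
1 → miss, evict 0, frames [9, 5, 1]
0 → miss, evict 1, frames [9, 5, 0]
6 → miss, evict 0, frames [9, 5, 6]
5 → hit
9 → hit
1 → miss, evict 6, frames [9, 5, 1]
5 → hit
9 → hit
5 → hit
Page faults: 11.

11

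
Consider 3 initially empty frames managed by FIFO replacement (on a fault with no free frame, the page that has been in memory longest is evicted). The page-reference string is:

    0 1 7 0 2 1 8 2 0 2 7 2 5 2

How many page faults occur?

9

0: fault, frames (0)
1: fault, frames (0 1)
7: fault, frames (0 1 7)
0: hit
2: fault, evict 0, frames (1 7 2)
1: hit
8: fault, evict 1, frames (7 2 8)
2: hit
0: fault, evict 7, frames (2 8 0)
2: hit
7: fault, evict 2, frames (8 0 7)
2: fault, evict 8, frames (0 7 2)
5: fault, evict 0, frames (7 2 5)
2: hit
Page faults: 9.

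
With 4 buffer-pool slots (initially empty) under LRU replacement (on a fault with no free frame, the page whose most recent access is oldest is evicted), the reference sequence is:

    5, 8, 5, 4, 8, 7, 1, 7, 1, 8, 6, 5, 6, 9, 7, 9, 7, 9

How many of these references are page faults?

5 -> fault, frames (5)
8 -> fault, frames (5 8)
5 -> hit
4 -> fault, frames (8 5 4)
8 -> hit
7 -> fault, frames (5 4 8 7)
1 -> fault, evict 5, frames (4 8 7 1)
7 -> hit
1 -> hit
8 -> hit
6 -> fault, evict 4, frames (7 1 8 6)
5 -> fault, evict 7, frames (1 8 6 5)
6 -> hit
9 -> fault, evict 1, frames (8 5 6 9)
7 -> fault, evict 8, frames (5 6 9 7)
9 -> hit
7 -> hit
9 -> hit
Page faults: 9.

9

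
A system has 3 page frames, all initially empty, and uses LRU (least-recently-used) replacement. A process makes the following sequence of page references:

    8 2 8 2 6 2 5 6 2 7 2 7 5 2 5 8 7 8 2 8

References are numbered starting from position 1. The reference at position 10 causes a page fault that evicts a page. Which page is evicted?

5

pos 1: 8 → miss, frames [8]
pos 2: 2 → miss, frames [8, 2]
pos 3: 8 → hit
pos 4: 2 → hit
pos 5: 6 → miss, frames [8, 2, 6]
pos 6: 2 → hit
pos 7: 5 → miss, evict 8, frames [6, 2, 5]
pos 8: 6 → hit
pos 9: 2 → hit
pos 10: 7 → miss, evict 5, frames [6, 2, 7]
At position 10, page 5 is evicted.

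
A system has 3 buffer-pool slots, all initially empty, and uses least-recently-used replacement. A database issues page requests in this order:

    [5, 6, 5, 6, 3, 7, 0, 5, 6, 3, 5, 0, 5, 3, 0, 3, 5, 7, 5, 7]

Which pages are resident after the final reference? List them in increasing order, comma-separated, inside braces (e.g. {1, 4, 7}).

{3, 5, 7}

5: fault, frames {5}
6: fault, frames {5,6}
5: hit
6: hit
3: fault, frames {5,6,3}
7: fault, evict 5, frames {6,3,7}
0: fault, evict 6, frames {3,7,0}
5: fault, evict 3, frames {7,0,5}
6: fault, evict 7, frames {0,5,6}
3: fault, evict 0, frames {5,6,3}
5: hit
0: fault, evict 6, frames {3,5,0}
5: hit
3: hit
0: hit
3: hit
5: hit
7: fault, evict 0, frames {3,5,7}
5: hit
7: hit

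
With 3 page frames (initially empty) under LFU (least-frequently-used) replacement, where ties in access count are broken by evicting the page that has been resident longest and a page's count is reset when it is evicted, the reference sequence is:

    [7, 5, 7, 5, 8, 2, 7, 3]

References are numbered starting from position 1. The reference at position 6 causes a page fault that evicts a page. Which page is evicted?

8

pos 1: 7 → miss, frames [7]
pos 2: 5 → miss, frames [7, 5]
pos 3: 7 → hit
pos 4: 5 → hit
pos 5: 8 → miss, frames [7, 5, 8]
pos 6: 2 → miss, evict 8, frames [7, 5, 2]
At position 6, page 8 is evicted.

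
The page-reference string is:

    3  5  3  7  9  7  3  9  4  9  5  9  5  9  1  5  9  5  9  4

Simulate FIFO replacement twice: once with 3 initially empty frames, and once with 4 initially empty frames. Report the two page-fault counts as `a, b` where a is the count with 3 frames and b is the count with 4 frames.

3 frames: F F . F F . F . F . F F . . F . . . . F → 10 faults.
4 frames: F F . F F . . . F . . . . . F F . . . . → 7 faults.
7 < 10: adding a frame reduced faults, as is typical.

10, 7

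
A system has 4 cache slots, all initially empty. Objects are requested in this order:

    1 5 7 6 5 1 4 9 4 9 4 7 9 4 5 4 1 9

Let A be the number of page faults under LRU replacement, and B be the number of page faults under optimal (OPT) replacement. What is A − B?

Under LRU: F F F F . . F F . . . F . . F . F . → 9 faults.
Under OPT: F F F F . . F F . . . . . . . . F . → 7 faults.
A − B = 9 − 7 = 2.

2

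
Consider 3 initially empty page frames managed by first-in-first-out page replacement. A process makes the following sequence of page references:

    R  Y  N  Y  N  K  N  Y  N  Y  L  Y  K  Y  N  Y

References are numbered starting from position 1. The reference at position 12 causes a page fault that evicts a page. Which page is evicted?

pos 1: R → miss, frames (R)
pos 2: Y → miss, frames (R Y)
pos 3: N → miss, frames (R Y N)
pos 4: Y → hit
pos 5: N → hit
pos 6: K → miss, evict R, frames (Y N K)
pos 7: N → hit
pos 8: Y → hit
pos 9: N → hit
pos 10: Y → hit
pos 11: L → miss, evict Y, frames (N K L)
pos 12: Y → miss, evict N, frames (K L Y)
At position 12, page N is evicted.

N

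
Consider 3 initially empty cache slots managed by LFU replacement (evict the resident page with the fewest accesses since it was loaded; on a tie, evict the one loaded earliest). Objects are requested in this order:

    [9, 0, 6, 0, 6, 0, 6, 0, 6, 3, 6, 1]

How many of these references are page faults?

5

9 -> fault, frames (9)
0 -> fault, frames (9 0)
6 -> fault, frames (9 0 6)
0 -> hit
6 -> hit
0 -> hit
6 -> hit
0 -> hit
6 -> hit
3 -> fault, evict 9, frames (0 6 3)
6 -> hit
1 -> fault, evict 3, frames (0 6 1)
Page faults: 5.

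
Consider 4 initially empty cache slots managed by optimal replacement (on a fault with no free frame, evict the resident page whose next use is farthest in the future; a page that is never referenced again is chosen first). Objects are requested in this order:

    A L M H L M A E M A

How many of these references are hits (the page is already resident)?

5

A: miss, frames (A)
L: miss, frames (A L)
M: miss, frames (A L M)
H: miss, frames (A L M H)
L: hit
M: hit
A: hit
E: miss, evict H, frames (A L M E)
M: hit
A: hit
Hits: 5.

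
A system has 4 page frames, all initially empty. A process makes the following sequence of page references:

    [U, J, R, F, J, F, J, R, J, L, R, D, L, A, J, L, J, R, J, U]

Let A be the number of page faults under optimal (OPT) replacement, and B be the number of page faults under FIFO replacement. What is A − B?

Under OPT: F F F F . . . . . F . F . F . . . . . F → 8 faults.
Under FIFO: F F F F . . . . . F . F . F F . . F . F → 10 faults.
A − B = 8 − 10 = -2.

-2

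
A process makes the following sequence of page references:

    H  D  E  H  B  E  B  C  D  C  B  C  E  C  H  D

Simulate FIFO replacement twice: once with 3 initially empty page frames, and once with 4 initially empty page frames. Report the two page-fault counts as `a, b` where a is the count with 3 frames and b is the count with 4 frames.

8, 7

3 frames: F F F . F . . F F . . . F . F . → 8 faults.
4 frames: F F F . F . . F . . . . . . F F → 7 faults.
7 < 8: adding a frame reduced faults, as is typical.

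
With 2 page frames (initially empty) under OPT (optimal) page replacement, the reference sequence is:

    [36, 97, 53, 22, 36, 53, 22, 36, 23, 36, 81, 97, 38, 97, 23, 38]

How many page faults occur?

11

36: fault, frames {36}
97: fault, frames {36,97}
53: fault, evict 97, frames {36,53}
22: fault, evict 53, frames {36,22}
36: hit
53: fault, evict 36, frames {22,53}
22: hit
36: fault, evict 53, frames {22,36}
23: fault, evict 22, frames {36,23}
36: hit
81: fault, evict 36, frames {23,81}
97: fault, evict 81, frames {23,97}
38: fault, evict 23, frames {97,38}
97: hit
23: fault, evict 97, frames {38,23}
38: hit
Page faults: 11.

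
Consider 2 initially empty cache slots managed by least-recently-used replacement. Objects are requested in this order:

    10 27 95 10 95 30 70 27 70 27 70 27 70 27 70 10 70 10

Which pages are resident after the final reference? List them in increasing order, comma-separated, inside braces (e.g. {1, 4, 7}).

{10, 70}

10: fault, frames (10)
27: fault, frames (10 27)
95: fault, evict 10, frames (27 95)
10: fault, evict 27, frames (95 10)
95: hit
30: fault, evict 10, frames (95 30)
70: fault, evict 95, frames (30 70)
27: fault, evict 30, frames (70 27)
70: hit
27: hit
70: hit
27: hit
70: hit
27: hit
70: hit
10: fault, evict 27, frames (70 10)
70: hit
10: hit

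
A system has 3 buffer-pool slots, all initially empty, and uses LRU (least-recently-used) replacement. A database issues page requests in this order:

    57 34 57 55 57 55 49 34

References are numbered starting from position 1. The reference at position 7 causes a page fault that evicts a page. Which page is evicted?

pos 1: 57 -> fault, frames (57)
pos 2: 34 -> fault, frames (57 34)
pos 3: 57 -> hit
pos 4: 55 -> fault, frames (34 57 55)
pos 5: 57 -> hit
pos 6: 55 -> hit
pos 7: 49 -> fault, evict 34, frames (57 55 49)
At position 7, page 34 is evicted.

34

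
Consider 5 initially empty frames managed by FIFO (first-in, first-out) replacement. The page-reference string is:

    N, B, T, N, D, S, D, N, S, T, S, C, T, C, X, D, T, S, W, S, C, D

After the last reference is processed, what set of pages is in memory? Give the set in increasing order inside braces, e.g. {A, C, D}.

N -> miss, frames (N)
B -> miss, frames (N B)
T -> miss, frames (N B T)
N -> hit
D -> miss, frames (N B T D)
S -> miss, frames (N B T D S)
D -> hit
N -> hit
S -> hit
T -> hit
S -> hit
C -> miss, evict N, frames (B T D S C)
T -> hit
C -> hit
X -> miss, evict B, frames (T D S C X)
D -> hit
T -> hit
S -> hit
W -> miss, evict T, frames (D S C X W)
S -> hit
C -> hit
D -> hit

{C, D, S, W, X}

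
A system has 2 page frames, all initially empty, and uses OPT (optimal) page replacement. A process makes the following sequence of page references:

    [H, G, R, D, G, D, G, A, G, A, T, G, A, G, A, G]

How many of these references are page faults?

H → miss, frames (H)
G → miss, frames (H G)
R → miss, evict H, frames (G R)
D → miss, evict R, frames (G D)
G → hit
D → hit
G → hit
A → miss, evict D, frames (G A)
G → hit
A → hit
T → miss, evict A, frames (G T)
G → hit
A → miss, evict T, frames (G A)
G → hit
A → hit
G → hit
Page faults: 7.

7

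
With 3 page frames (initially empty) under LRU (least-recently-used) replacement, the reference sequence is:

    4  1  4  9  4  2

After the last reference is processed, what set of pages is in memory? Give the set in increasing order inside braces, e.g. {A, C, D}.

{2, 4, 9}

4 -> fault, frames (4)
1 -> fault, frames (4 1)
4 -> hit
9 -> fault, frames (1 4 9)
4 -> hit
2 -> fault, evict 1, frames (9 4 2)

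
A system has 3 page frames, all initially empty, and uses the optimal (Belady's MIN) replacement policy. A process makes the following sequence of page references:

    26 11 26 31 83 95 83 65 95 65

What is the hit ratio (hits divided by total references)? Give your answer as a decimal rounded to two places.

0.40

26 -> miss, frames (26)
11 -> miss, frames (26 11)
26 -> hit
31 -> miss, frames (26 11 31)
83 -> miss, evict 31, frames (26 11 83)
95 -> miss, evict 11, frames (26 83 95)
83 -> hit
65 -> miss, evict 83, frames (26 95 65)
95 -> hit
65 -> hit
Hits: 4 of 10 references → 4/10 = 0.4000.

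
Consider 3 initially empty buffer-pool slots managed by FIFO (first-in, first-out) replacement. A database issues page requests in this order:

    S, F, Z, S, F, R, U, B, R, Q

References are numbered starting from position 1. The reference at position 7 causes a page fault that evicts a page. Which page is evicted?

pos 1: S → fault, frames {S}
pos 2: F → fault, frames {S,F}
pos 3: Z → fault, frames {S,F,Z}
pos 4: S → hit
pos 5: F → hit
pos 6: R → fault, evict S, frames {F,Z,R}
pos 7: U → fault, evict F, frames {Z,R,U}
At position 7, page F is evicted.

F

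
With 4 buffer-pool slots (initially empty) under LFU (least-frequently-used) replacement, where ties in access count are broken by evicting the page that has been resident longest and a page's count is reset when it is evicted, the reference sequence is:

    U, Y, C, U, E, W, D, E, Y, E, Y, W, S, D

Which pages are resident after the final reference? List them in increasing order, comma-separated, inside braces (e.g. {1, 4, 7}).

{D, E, U, Y}

U -> miss, frames [U]
Y -> miss, frames [U, Y]
C -> miss, frames [U, Y, C]
U -> hit
E -> miss, frames [U, Y, C, E]
W -> miss, evict Y, frames [U, C, E, W]
D -> miss, evict C, frames [U, E, W, D]
E -> hit
Y -> miss, evict W, frames [U, E, D, Y]
E -> hit
Y -> hit
W -> miss, evict D, frames [U, E, Y, W]
S -> miss, evict W, frames [U, E, Y, S]
D -> miss, evict S, frames [U, E, Y, D]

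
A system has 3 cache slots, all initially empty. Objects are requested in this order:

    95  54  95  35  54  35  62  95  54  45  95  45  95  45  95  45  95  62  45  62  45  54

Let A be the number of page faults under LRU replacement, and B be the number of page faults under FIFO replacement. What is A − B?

1

Under LRU: F F . F . . F F F F . . . . . . . F . . . F → 9 faults.
Under FIFO: F F . F . . F F F F . . . . . . . F . . . . → 8 faults.
A − B = 9 − 8 = 1.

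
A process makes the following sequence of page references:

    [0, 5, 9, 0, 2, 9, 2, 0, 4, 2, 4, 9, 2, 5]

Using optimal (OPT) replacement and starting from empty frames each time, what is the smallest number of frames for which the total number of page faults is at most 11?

2

f=1: 14 faults
f=2: 8 faults
f=3: 6 faults
f=4: 5 faults
f=5: 5 faults
Smallest f with faults ≤ 11 is 2.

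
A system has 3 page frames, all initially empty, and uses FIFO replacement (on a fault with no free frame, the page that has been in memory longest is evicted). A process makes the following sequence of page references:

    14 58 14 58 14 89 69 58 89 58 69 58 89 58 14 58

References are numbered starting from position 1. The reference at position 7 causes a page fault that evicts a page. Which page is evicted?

pos 1: 14 -> miss, frames (14)
pos 2: 58 -> miss, frames (14 58)
pos 3: 14 -> hit
pos 4: 58 -> hit
pos 5: 14 -> hit
pos 6: 89 -> miss, frames (14 58 89)
pos 7: 69 -> miss, evict 14, frames (58 89 69)
At position 7, page 14 is evicted.

14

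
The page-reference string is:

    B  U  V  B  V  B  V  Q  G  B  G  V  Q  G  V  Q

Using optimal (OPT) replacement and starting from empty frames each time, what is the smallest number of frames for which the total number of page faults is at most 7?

3

f=1: 16 faults
f=2: 8 faults
f=3: 6 faults
f=4: 5 faults
f=5: 5 faults
Smallest f with faults ≤ 7 is 3.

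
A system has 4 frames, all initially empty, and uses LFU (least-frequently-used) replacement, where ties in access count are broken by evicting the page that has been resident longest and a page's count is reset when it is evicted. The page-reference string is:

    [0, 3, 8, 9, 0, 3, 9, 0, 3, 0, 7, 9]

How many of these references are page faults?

5

0: fault, frames (0)
3: fault, frames (0 3)
8: fault, frames (0 3 8)
9: fault, frames (0 3 8 9)
0: hit
3: hit
9: hit
0: hit
3: hit
0: hit
7: fault, evict 8, frames (0 3 9 7)
9: hit
Page faults: 5.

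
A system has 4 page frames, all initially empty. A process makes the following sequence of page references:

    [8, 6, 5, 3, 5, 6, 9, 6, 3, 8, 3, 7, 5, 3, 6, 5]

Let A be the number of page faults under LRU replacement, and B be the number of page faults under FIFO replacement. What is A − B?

-1

Under LRU: F F F F . . F . . F . F F . F . → 9 faults.
Under FIFO: F F F F . . F . . F . F F F F . → 10 faults.
A − B = 9 − 10 = -1.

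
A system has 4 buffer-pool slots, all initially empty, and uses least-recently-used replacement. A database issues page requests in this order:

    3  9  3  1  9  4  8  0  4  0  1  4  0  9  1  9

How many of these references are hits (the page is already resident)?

8

3: miss, frames {3}
9: miss, frames {3,9}
3: hit
1: miss, frames {9,3,1}
9: hit
4: miss, frames {3,1,9,4}
8: miss, evict 3, frames {1,9,4,8}
0: miss, evict 1, frames {9,4,8,0}
4: hit
0: hit
1: miss, evict 9, frames {8,4,0,1}
4: hit
0: hit
9: miss, evict 8, frames {1,4,0,9}
1: hit
9: hit
Hits: 8.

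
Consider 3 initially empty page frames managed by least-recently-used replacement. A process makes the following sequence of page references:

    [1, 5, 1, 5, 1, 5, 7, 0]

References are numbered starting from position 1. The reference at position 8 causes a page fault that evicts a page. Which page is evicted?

pos 1: 1: fault, frames [1]
pos 2: 5: fault, frames [1, 5]
pos 3: 1: hit
pos 4: 5: hit
pos 5: 1: hit
pos 6: 5: hit
pos 7: 7: fault, frames [1, 5, 7]
pos 8: 0: fault, evict 1, frames [5, 7, 0]
At position 8, page 1 is evicted.

1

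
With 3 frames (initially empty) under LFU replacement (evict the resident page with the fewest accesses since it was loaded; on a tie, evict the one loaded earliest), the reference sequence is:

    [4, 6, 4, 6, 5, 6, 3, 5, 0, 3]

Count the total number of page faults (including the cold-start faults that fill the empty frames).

4: fault, frames (4)
6: fault, frames (4 6)
4: hit
6: hit
5: fault, frames (4 6 5)
6: hit
3: fault, evict 5, frames (4 6 3)
5: fault, evict 3, frames (4 6 5)
0: fault, evict 5, frames (4 6 0)
3: fault, evict 0, frames (4 6 3)
Page faults: 7.

7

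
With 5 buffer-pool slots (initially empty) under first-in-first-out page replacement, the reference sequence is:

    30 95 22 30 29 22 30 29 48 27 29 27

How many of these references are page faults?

30: fault, frames (30)
95: fault, frames (30 95)
22: fault, frames (30 95 22)
30: hit
29: fault, frames (30 95 22 29)
22: hit
30: hit
29: hit
48: fault, frames (30 95 22 29 48)
27: fault, evict 30, frames (95 22 29 48 27)
29: hit
27: hit
Page faults: 6.

6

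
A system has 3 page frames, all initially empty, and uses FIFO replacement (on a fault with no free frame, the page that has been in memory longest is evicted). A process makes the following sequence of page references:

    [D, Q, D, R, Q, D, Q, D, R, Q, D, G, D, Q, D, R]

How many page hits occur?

9

D → fault, frames [D]
Q → fault, frames [D, Q]
D → hit
R → fault, frames [D, Q, R]
Q → hit
D → hit
Q → hit
D → hit
R → hit
Q → hit
D → hit
G → fault, evict D, frames [Q, R, G]
D → fault, evict Q, frames [R, G, D]
Q → fault, evict R, frames [G, D, Q]
D → hit
R → fault, evict G, frames [D, Q, R]
Hits: 9.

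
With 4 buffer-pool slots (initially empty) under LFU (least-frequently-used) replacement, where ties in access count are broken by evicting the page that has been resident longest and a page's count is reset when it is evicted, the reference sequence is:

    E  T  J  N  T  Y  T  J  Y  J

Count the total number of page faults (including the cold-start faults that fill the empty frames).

E: fault, frames (E)
T: fault, frames (E T)
J: fault, frames (E T J)
N: fault, frames (E T J N)
T: hit
Y: fault, evict E, frames (T J N Y)
T: hit
J: hit
Y: hit
J: hit
Page faults: 5.

5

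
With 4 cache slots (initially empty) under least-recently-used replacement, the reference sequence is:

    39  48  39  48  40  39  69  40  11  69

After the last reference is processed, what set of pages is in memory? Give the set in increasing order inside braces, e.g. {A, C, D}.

{11, 39, 40, 69}

39 → miss, frames (39)
48 → miss, frames (39 48)
39 → hit
48 → hit
40 → miss, frames (39 48 40)
39 → hit
69 → miss, frames (48 40 39 69)
40 → hit
11 → miss, evict 48, frames (39 69 40 11)
69 → hit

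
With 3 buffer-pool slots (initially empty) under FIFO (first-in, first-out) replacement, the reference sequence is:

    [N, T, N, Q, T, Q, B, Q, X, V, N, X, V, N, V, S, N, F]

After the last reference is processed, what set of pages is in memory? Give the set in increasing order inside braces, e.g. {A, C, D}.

{F, N, S}

N: fault, frames {N}
T: fault, frames {N,T}
N: hit
Q: fault, frames {N,T,Q}
T: hit
Q: hit
B: fault, evict N, frames {T,Q,B}
Q: hit
X: fault, evict T, frames {Q,B,X}
V: fault, evict Q, frames {B,X,V}
N: fault, evict B, frames {X,V,N}
X: hit
V: hit
N: hit
V: hit
S: fault, evict X, frames {V,N,S}
N: hit
F: fault, evict V, frames {N,S,F}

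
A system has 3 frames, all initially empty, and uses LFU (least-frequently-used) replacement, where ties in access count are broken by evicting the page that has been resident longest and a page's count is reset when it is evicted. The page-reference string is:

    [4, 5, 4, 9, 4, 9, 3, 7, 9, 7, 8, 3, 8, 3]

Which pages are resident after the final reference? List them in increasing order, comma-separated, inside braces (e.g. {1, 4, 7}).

{3, 4, 9}

4 → miss, frames [4]
5 → miss, frames [4, 5]
4 → hit
9 → miss, frames [4, 5, 9]
4 → hit
9 → hit
3 → miss, evict 5, frames [4, 9, 3]
7 → miss, evict 3, frames [4, 9, 7]
9 → hit
7 → hit
8 → miss, evict 7, frames [4, 9, 8]
3 → miss, evict 8, frames [4, 9, 3]
8 → miss, evict 3, frames [4, 9, 8]
3 → miss, evict 8, frames [4, 9, 3]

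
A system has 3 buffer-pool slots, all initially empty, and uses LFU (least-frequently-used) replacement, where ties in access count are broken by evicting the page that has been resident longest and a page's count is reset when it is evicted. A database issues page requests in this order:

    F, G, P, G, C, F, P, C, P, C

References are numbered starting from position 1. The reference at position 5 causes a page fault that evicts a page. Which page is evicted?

pos 1: F → fault, frames (F)
pos 2: G → fault, frames (F G)
pos 3: P → fault, frames (F G P)
pos 4: G → hit
pos 5: C → fault, evict F, frames (G P C)
At position 5, page F is evicted.

F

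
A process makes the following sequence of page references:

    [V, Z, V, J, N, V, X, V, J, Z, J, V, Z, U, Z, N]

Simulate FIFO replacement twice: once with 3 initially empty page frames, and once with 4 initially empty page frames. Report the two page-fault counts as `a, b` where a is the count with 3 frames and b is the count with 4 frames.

11, 10

3 frames: F F . F F F F . F F . F . F . F → 11 faults.
4 frames: F F . F F . F F . F F . . F . F → 10 faults.
10 < 11: adding a frame reduced faults, as is typical.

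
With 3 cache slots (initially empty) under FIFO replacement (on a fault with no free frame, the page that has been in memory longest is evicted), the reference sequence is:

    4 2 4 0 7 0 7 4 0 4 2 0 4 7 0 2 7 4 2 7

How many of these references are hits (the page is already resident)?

10

4 → fault, frames {4}
2 → fault, frames {4,2}
4 → hit
0 → fault, frames {4,2,0}
7 → fault, evict 4, frames {2,0,7}
0 → hit
7 → hit
4 → fault, evict 2, frames {0,7,4}
0 → hit
4 → hit
2 → fault, evict 0, frames {7,4,2}
0 → fault, evict 7, frames {4,2,0}
4 → hit
7 → fault, evict 4, frames {2,0,7}
0 → hit
2 → hit
7 → hit
4 → fault, evict 2, frames {0,7,4}
2 → fault, evict 0, frames {7,4,2}
7 → hit
Hits: 10.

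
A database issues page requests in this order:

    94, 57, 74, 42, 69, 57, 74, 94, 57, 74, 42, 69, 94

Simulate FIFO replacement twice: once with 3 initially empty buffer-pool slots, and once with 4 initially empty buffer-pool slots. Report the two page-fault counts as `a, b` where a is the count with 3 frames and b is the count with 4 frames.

3 frames: F F F F F F F F . . F F . → 10 faults.
4 frames: F F F F F . . F F F F F F → 11 faults.
11 > 10: adding a frame increased faults — Belady's anomaly.

10, 11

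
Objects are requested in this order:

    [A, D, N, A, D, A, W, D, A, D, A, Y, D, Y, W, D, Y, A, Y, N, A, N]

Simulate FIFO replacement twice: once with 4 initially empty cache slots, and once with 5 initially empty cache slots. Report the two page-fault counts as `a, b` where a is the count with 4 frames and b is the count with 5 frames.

4 frames: F F F . . . F . . . . F . . . . . F . . . . → 6 faults.
5 frames: F F F . . . F . . . . F . . . . . . . . . . → 5 faults.
5 < 6: adding a frame reduced faults, as is typical.

6, 5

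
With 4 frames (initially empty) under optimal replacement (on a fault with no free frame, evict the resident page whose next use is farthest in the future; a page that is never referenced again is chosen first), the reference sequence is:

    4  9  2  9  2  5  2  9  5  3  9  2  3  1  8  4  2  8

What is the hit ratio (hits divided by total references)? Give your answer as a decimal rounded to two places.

0.61

4 → miss, frames {4}
9 → miss, frames {4,9}
2 → miss, frames {4,9,2}
9 → hit
2 → hit
5 → miss, frames {4,9,2,5}
2 → hit
9 → hit
5 → hit
3 → miss, evict 5, frames {4,9,2,3}
9 → hit
2 → hit
3 → hit
1 → miss, evict 3, frames {4,9,2,1}
8 → miss, evict 1, frames {4,9,2,8}
4 → hit
2 → hit
8 → hit
Hits: 11 of 18 references → 11/18 = 0.6111.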